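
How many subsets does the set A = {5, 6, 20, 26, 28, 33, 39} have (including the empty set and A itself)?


Set A = {5, 6, 20, 26, 28, 33, 39}
|A| = 7
The power set P(A) contains all subsets of A.
|P(A)| = 2^|A| = 2^7 = 128

128


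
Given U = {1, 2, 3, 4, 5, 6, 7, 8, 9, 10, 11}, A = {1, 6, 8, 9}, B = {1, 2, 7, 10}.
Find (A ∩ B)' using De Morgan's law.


U = {1, 2, 3, 4, 5, 6, 7, 8, 9, 10, 11}
A = {1, 6, 8, 9}, B = {1, 2, 7, 10}
A ∩ B = {1}
(A ∩ B)' = U \ (A ∩ B) = {2, 3, 4, 5, 6, 7, 8, 9, 10, 11}
Verification via A' ∪ B': A' = {2, 3, 4, 5, 7, 10, 11}, B' = {3, 4, 5, 6, 8, 9, 11}
A' ∪ B' = {2, 3, 4, 5, 6, 7, 8, 9, 10, 11} ✓

{2, 3, 4, 5, 6, 7, 8, 9, 10, 11}


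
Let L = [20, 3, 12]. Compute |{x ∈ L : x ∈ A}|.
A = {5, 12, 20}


Set A = {5, 12, 20}
Candidates: [20, 3, 12]
Check each candidate:
20 ∈ A, 3 ∉ A, 12 ∈ A
Count of candidates in A: 2

2


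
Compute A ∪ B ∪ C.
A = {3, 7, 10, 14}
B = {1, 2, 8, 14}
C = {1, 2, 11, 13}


Set A = {3, 7, 10, 14}
Set B = {1, 2, 8, 14}
Set C = {1, 2, 11, 13}
First, A ∪ B = {1, 2, 3, 7, 8, 10, 14}
Then, (A ∪ B) ∪ C = {1, 2, 3, 7, 8, 10, 11, 13, 14}

{1, 2, 3, 7, 8, 10, 11, 13, 14}


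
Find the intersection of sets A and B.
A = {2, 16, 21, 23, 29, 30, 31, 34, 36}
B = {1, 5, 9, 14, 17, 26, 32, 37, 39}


Set A = {2, 16, 21, 23, 29, 30, 31, 34, 36}
Set B = {1, 5, 9, 14, 17, 26, 32, 37, 39}
A ∩ B includes only elements in both sets.
Check each element of A against B:
2 ✗, 16 ✗, 21 ✗, 23 ✗, 29 ✗, 30 ✗, 31 ✗, 34 ✗, 36 ✗
A ∩ B = {}

{}


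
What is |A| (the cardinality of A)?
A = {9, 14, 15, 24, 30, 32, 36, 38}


Set A = {9, 14, 15, 24, 30, 32, 36, 38}
Listing elements: 9, 14, 15, 24, 30, 32, 36, 38
Counting: 8 elements
|A| = 8

8


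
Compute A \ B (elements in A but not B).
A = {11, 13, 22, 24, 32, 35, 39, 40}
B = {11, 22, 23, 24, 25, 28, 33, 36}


Set A = {11, 13, 22, 24, 32, 35, 39, 40}
Set B = {11, 22, 23, 24, 25, 28, 33, 36}
A \ B includes elements in A that are not in B.
Check each element of A:
11 (in B, remove), 13 (not in B, keep), 22 (in B, remove), 24 (in B, remove), 32 (not in B, keep), 35 (not in B, keep), 39 (not in B, keep), 40 (not in B, keep)
A \ B = {13, 32, 35, 39, 40}

{13, 32, 35, 39, 40}


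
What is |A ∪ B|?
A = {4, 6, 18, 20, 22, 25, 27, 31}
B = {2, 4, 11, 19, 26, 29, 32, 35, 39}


Set A = {4, 6, 18, 20, 22, 25, 27, 31}, |A| = 8
Set B = {2, 4, 11, 19, 26, 29, 32, 35, 39}, |B| = 9
A ∩ B = {4}, |A ∩ B| = 1
|A ∪ B| = |A| + |B| - |A ∩ B| = 8 + 9 - 1 = 16

16


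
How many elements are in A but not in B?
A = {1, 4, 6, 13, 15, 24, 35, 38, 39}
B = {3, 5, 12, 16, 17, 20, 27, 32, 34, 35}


Set A = {1, 4, 6, 13, 15, 24, 35, 38, 39}
Set B = {3, 5, 12, 16, 17, 20, 27, 32, 34, 35}
A \ B = {1, 4, 6, 13, 15, 24, 38, 39}
|A \ B| = 8

8


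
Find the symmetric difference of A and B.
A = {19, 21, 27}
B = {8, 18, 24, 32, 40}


Set A = {19, 21, 27}
Set B = {8, 18, 24, 32, 40}
A △ B = (A \ B) ∪ (B \ A)
Elements in A but not B: {19, 21, 27}
Elements in B but not A: {8, 18, 24, 32, 40}
A △ B = {8, 18, 19, 21, 24, 27, 32, 40}

{8, 18, 19, 21, 24, 27, 32, 40}


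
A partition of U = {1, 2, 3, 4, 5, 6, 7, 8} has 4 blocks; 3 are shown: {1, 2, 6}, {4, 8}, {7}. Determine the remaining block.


U = {1, 2, 3, 4, 5, 6, 7, 8}
Shown blocks: {1, 2, 6}, {4, 8}, {7}
A partition's blocks are pairwise disjoint and cover U, so the missing block = U \ (union of shown blocks).
Union of shown blocks: {1, 2, 4, 6, 7, 8}
Missing block = U \ (union) = {3, 5}

{3, 5}


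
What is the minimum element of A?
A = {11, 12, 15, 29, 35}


Set A = {11, 12, 15, 29, 35}
Elements in ascending order: 11, 12, 15, 29, 35
The smallest element is 11.

11


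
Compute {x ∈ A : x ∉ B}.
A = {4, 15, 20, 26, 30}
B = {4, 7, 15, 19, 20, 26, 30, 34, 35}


Set A = {4, 15, 20, 26, 30}
Set B = {4, 7, 15, 19, 20, 26, 30, 34, 35}
Check each element of A against B:
4 ∈ B, 15 ∈ B, 20 ∈ B, 26 ∈ B, 30 ∈ B
Elements of A not in B: {}

{}


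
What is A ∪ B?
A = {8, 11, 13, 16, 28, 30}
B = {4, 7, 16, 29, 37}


Set A = {8, 11, 13, 16, 28, 30}
Set B = {4, 7, 16, 29, 37}
A ∪ B includes all elements in either set.
Elements from A: {8, 11, 13, 16, 28, 30}
Elements from B not already included: {4, 7, 29, 37}
A ∪ B = {4, 7, 8, 11, 13, 16, 28, 29, 30, 37}

{4, 7, 8, 11, 13, 16, 28, 29, 30, 37}


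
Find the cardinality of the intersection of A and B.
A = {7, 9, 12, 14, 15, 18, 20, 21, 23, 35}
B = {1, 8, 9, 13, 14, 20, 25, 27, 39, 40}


Set A = {7, 9, 12, 14, 15, 18, 20, 21, 23, 35}
Set B = {1, 8, 9, 13, 14, 20, 25, 27, 39, 40}
A ∩ B = {9, 14, 20}
|A ∩ B| = 3

3


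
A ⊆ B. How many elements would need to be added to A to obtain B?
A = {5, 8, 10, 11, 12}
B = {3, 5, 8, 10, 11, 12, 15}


Set A = {5, 8, 10, 11, 12}, |A| = 5
Set B = {3, 5, 8, 10, 11, 12, 15}, |B| = 7
Since A ⊆ B: B \ A = {3, 15}
|B| - |A| = 7 - 5 = 2

2


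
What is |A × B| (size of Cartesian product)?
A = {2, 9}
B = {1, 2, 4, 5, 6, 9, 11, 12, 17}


Set A = {2, 9} has 2 elements.
Set B = {1, 2, 4, 5, 6, 9, 11, 12, 17} has 9 elements.
|A × B| = |A| × |B| = 2 × 9 = 18

18


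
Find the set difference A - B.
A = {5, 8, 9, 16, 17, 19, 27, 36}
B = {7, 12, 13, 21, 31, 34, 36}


Set A = {5, 8, 9, 16, 17, 19, 27, 36}
Set B = {7, 12, 13, 21, 31, 34, 36}
A \ B includes elements in A that are not in B.
Check each element of A:
5 (not in B, keep), 8 (not in B, keep), 9 (not in B, keep), 16 (not in B, keep), 17 (not in B, keep), 19 (not in B, keep), 27 (not in B, keep), 36 (in B, remove)
A \ B = {5, 8, 9, 16, 17, 19, 27}

{5, 8, 9, 16, 17, 19, 27}


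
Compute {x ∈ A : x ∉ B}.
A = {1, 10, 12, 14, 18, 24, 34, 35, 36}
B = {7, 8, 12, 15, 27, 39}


Set A = {1, 10, 12, 14, 18, 24, 34, 35, 36}
Set B = {7, 8, 12, 15, 27, 39}
Check each element of A against B:
1 ∉ B (include), 10 ∉ B (include), 12 ∈ B, 14 ∉ B (include), 18 ∉ B (include), 24 ∉ B (include), 34 ∉ B (include), 35 ∉ B (include), 36 ∉ B (include)
Elements of A not in B: {1, 10, 14, 18, 24, 34, 35, 36}

{1, 10, 14, 18, 24, 34, 35, 36}


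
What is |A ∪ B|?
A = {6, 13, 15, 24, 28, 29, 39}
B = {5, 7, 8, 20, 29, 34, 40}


Set A = {6, 13, 15, 24, 28, 29, 39}, |A| = 7
Set B = {5, 7, 8, 20, 29, 34, 40}, |B| = 7
A ∩ B = {29}, |A ∩ B| = 1
|A ∪ B| = |A| + |B| - |A ∩ B| = 7 + 7 - 1 = 13

13


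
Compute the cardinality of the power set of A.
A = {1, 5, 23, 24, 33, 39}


Set A = {1, 5, 23, 24, 33, 39}
|A| = 6
The power set P(A) contains all subsets of A.
|P(A)| = 2^|A| = 2^6 = 64

64


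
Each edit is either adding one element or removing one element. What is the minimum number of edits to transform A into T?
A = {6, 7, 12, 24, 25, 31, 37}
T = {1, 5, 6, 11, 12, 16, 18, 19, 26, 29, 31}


Set A = {6, 7, 12, 24, 25, 31, 37}
Set T = {1, 5, 6, 11, 12, 16, 18, 19, 26, 29, 31}
Elements to remove from A (in A, not in T): {7, 24, 25, 37} → 4 removals
Elements to add to A (in T, not in A): {1, 5, 11, 16, 18, 19, 26, 29} → 8 additions
Total edits = 4 + 8 = 12

12


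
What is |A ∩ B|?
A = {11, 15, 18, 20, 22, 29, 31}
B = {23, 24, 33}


Set A = {11, 15, 18, 20, 22, 29, 31}
Set B = {23, 24, 33}
A ∩ B = {}
|A ∩ B| = 0

0


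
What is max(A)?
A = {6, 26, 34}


Set A = {6, 26, 34}
Elements in ascending order: 6, 26, 34
The largest element is 34.

34


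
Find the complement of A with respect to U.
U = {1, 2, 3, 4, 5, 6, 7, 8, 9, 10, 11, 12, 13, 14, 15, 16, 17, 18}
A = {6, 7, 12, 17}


Universal set U = {1, 2, 3, 4, 5, 6, 7, 8, 9, 10, 11, 12, 13, 14, 15, 16, 17, 18}
Set A = {6, 7, 12, 17}
A' = U \ A = elements in U but not in A
Checking each element of U:
1 (not in A, include), 2 (not in A, include), 3 (not in A, include), 4 (not in A, include), 5 (not in A, include), 6 (in A, exclude), 7 (in A, exclude), 8 (not in A, include), 9 (not in A, include), 10 (not in A, include), 11 (not in A, include), 12 (in A, exclude), 13 (not in A, include), 14 (not in A, include), 15 (not in A, include), 16 (not in A, include), 17 (in A, exclude), 18 (not in A, include)
A' = {1, 2, 3, 4, 5, 8, 9, 10, 11, 13, 14, 15, 16, 18}

{1, 2, 3, 4, 5, 8, 9, 10, 11, 13, 14, 15, 16, 18}


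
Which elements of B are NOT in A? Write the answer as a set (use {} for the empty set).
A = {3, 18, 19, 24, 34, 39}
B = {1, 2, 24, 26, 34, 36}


Set A = {3, 18, 19, 24, 34, 39}
Set B = {1, 2, 24, 26, 34, 36}
Check each element of B against A:
1 ∉ A (include), 2 ∉ A (include), 24 ∈ A, 26 ∉ A (include), 34 ∈ A, 36 ∉ A (include)
Elements of B not in A: {1, 2, 26, 36}

{1, 2, 26, 36}


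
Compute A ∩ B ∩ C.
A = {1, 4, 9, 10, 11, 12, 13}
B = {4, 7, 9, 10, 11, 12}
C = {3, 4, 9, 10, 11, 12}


Set A = {1, 4, 9, 10, 11, 12, 13}
Set B = {4, 7, 9, 10, 11, 12}
Set C = {3, 4, 9, 10, 11, 12}
First, A ∩ B = {4, 9, 10, 11, 12}
Then, (A ∩ B) ∩ C = {4, 9, 10, 11, 12}

{4, 9, 10, 11, 12}


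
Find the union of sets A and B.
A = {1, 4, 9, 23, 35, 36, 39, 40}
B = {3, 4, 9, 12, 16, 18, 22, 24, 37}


Set A = {1, 4, 9, 23, 35, 36, 39, 40}
Set B = {3, 4, 9, 12, 16, 18, 22, 24, 37}
A ∪ B includes all elements in either set.
Elements from A: {1, 4, 9, 23, 35, 36, 39, 40}
Elements from B not already included: {3, 12, 16, 18, 22, 24, 37}
A ∪ B = {1, 3, 4, 9, 12, 16, 18, 22, 23, 24, 35, 36, 37, 39, 40}

{1, 3, 4, 9, 12, 16, 18, 22, 23, 24, 35, 36, 37, 39, 40}


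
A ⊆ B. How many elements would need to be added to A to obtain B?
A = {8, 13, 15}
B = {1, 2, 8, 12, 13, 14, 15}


Set A = {8, 13, 15}, |A| = 3
Set B = {1, 2, 8, 12, 13, 14, 15}, |B| = 7
Since A ⊆ B: B \ A = {1, 2, 12, 14}
|B| - |A| = 7 - 3 = 4

4


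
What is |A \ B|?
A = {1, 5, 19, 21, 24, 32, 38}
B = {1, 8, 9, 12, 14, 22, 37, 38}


Set A = {1, 5, 19, 21, 24, 32, 38}
Set B = {1, 8, 9, 12, 14, 22, 37, 38}
A \ B = {5, 19, 21, 24, 32}
|A \ B| = 5

5


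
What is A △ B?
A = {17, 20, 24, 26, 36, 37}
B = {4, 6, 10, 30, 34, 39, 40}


Set A = {17, 20, 24, 26, 36, 37}
Set B = {4, 6, 10, 30, 34, 39, 40}
A △ B = (A \ B) ∪ (B \ A)
Elements in A but not B: {17, 20, 24, 26, 36, 37}
Elements in B but not A: {4, 6, 10, 30, 34, 39, 40}
A △ B = {4, 6, 10, 17, 20, 24, 26, 30, 34, 36, 37, 39, 40}

{4, 6, 10, 17, 20, 24, 26, 30, 34, 36, 37, 39, 40}


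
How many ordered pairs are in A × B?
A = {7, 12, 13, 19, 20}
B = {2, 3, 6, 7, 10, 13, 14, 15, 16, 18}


Set A = {7, 12, 13, 19, 20} has 5 elements.
Set B = {2, 3, 6, 7, 10, 13, 14, 15, 16, 18} has 10 elements.
|A × B| = |A| × |B| = 5 × 10 = 50

50


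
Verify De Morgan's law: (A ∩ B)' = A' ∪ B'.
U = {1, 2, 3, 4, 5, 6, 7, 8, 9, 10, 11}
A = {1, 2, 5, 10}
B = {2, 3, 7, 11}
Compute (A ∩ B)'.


U = {1, 2, 3, 4, 5, 6, 7, 8, 9, 10, 11}
A = {1, 2, 5, 10}, B = {2, 3, 7, 11}
A ∩ B = {2}
(A ∩ B)' = U \ (A ∩ B) = {1, 3, 4, 5, 6, 7, 8, 9, 10, 11}
Verification via A' ∪ B': A' = {3, 4, 6, 7, 8, 9, 11}, B' = {1, 4, 5, 6, 8, 9, 10}
A' ∪ B' = {1, 3, 4, 5, 6, 7, 8, 9, 10, 11} ✓

{1, 3, 4, 5, 6, 7, 8, 9, 10, 11}


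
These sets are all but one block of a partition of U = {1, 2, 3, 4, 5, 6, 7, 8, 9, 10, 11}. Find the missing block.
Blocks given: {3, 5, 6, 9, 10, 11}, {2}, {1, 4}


U = {1, 2, 3, 4, 5, 6, 7, 8, 9, 10, 11}
Shown blocks: {3, 5, 6, 9, 10, 11}, {2}, {1, 4}
A partition's blocks are pairwise disjoint and cover U, so the missing block = U \ (union of shown blocks).
Union of shown blocks: {1, 2, 3, 4, 5, 6, 9, 10, 11}
Missing block = U \ (union) = {7, 8}

{7, 8}


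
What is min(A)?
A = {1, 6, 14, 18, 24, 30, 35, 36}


Set A = {1, 6, 14, 18, 24, 30, 35, 36}
Elements in ascending order: 1, 6, 14, 18, 24, 30, 35, 36
The smallest element is 1.

1


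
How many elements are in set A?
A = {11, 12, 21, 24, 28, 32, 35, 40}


Set A = {11, 12, 21, 24, 28, 32, 35, 40}
Listing elements: 11, 12, 21, 24, 28, 32, 35, 40
Counting: 8 elements
|A| = 8

8


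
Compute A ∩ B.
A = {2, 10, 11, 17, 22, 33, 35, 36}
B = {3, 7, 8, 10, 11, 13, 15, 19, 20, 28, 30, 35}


Set A = {2, 10, 11, 17, 22, 33, 35, 36}
Set B = {3, 7, 8, 10, 11, 13, 15, 19, 20, 28, 30, 35}
A ∩ B includes only elements in both sets.
Check each element of A against B:
2 ✗, 10 ✓, 11 ✓, 17 ✗, 22 ✗, 33 ✗, 35 ✓, 36 ✗
A ∩ B = {10, 11, 35}

{10, 11, 35}


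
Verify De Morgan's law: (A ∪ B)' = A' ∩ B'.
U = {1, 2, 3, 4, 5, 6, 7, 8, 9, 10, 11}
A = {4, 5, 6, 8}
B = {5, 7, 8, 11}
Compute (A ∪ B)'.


U = {1, 2, 3, 4, 5, 6, 7, 8, 9, 10, 11}
A = {4, 5, 6, 8}, B = {5, 7, 8, 11}
A ∪ B = {4, 5, 6, 7, 8, 11}
(A ∪ B)' = U \ (A ∪ B) = {1, 2, 3, 9, 10}
Verification via A' ∩ B': A' = {1, 2, 3, 7, 9, 10, 11}, B' = {1, 2, 3, 4, 6, 9, 10}
A' ∩ B' = {1, 2, 3, 9, 10} ✓

{1, 2, 3, 9, 10}


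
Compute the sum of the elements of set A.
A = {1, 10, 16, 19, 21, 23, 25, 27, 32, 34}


Set A = {1, 10, 16, 19, 21, 23, 25, 27, 32, 34}
Sum = 1 + 10 + 16 + 19 + 21 + 23 + 25 + 27 + 32 + 34 = 208

208


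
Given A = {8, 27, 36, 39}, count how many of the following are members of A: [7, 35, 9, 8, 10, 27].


Set A = {8, 27, 36, 39}
Candidates: [7, 35, 9, 8, 10, 27]
Check each candidate:
7 ∉ A, 35 ∉ A, 9 ∉ A, 8 ∈ A, 10 ∉ A, 27 ∈ A
Count of candidates in A: 2

2


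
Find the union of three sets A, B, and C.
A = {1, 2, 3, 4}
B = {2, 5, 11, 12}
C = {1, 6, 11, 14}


Set A = {1, 2, 3, 4}
Set B = {2, 5, 11, 12}
Set C = {1, 6, 11, 14}
First, A ∪ B = {1, 2, 3, 4, 5, 11, 12}
Then, (A ∪ B) ∪ C = {1, 2, 3, 4, 5, 6, 11, 12, 14}

{1, 2, 3, 4, 5, 6, 11, 12, 14}


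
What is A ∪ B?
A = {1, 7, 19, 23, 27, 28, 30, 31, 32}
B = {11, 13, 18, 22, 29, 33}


Set A = {1, 7, 19, 23, 27, 28, 30, 31, 32}
Set B = {11, 13, 18, 22, 29, 33}
A ∪ B includes all elements in either set.
Elements from A: {1, 7, 19, 23, 27, 28, 30, 31, 32}
Elements from B not already included: {11, 13, 18, 22, 29, 33}
A ∪ B = {1, 7, 11, 13, 18, 19, 22, 23, 27, 28, 29, 30, 31, 32, 33}

{1, 7, 11, 13, 18, 19, 22, 23, 27, 28, 29, 30, 31, 32, 33}


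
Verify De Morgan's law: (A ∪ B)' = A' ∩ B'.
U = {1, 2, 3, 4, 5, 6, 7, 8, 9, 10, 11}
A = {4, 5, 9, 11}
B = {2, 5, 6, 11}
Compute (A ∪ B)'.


U = {1, 2, 3, 4, 5, 6, 7, 8, 9, 10, 11}
A = {4, 5, 9, 11}, B = {2, 5, 6, 11}
A ∪ B = {2, 4, 5, 6, 9, 11}
(A ∪ B)' = U \ (A ∪ B) = {1, 3, 7, 8, 10}
Verification via A' ∩ B': A' = {1, 2, 3, 6, 7, 8, 10}, B' = {1, 3, 4, 7, 8, 9, 10}
A' ∩ B' = {1, 3, 7, 8, 10} ✓

{1, 3, 7, 8, 10}


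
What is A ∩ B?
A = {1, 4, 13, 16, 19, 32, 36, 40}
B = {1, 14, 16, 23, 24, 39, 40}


Set A = {1, 4, 13, 16, 19, 32, 36, 40}
Set B = {1, 14, 16, 23, 24, 39, 40}
A ∩ B includes only elements in both sets.
Check each element of A against B:
1 ✓, 4 ✗, 13 ✗, 16 ✓, 19 ✗, 32 ✗, 36 ✗, 40 ✓
A ∩ B = {1, 16, 40}

{1, 16, 40}


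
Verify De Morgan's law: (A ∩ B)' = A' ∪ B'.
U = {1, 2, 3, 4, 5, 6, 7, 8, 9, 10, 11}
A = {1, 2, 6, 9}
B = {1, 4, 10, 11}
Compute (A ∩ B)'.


U = {1, 2, 3, 4, 5, 6, 7, 8, 9, 10, 11}
A = {1, 2, 6, 9}, B = {1, 4, 10, 11}
A ∩ B = {1}
(A ∩ B)' = U \ (A ∩ B) = {2, 3, 4, 5, 6, 7, 8, 9, 10, 11}
Verification via A' ∪ B': A' = {3, 4, 5, 7, 8, 10, 11}, B' = {2, 3, 5, 6, 7, 8, 9}
A' ∪ B' = {2, 3, 4, 5, 6, 7, 8, 9, 10, 11} ✓

{2, 3, 4, 5, 6, 7, 8, 9, 10, 11}


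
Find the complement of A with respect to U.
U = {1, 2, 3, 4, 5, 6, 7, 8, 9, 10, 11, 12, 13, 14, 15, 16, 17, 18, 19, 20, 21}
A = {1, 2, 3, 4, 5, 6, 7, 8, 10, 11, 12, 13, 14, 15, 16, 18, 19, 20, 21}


Universal set U = {1, 2, 3, 4, 5, 6, 7, 8, 9, 10, 11, 12, 13, 14, 15, 16, 17, 18, 19, 20, 21}
Set A = {1, 2, 3, 4, 5, 6, 7, 8, 10, 11, 12, 13, 14, 15, 16, 18, 19, 20, 21}
A' = U \ A = elements in U but not in A
Checking each element of U:
1 (in A, exclude), 2 (in A, exclude), 3 (in A, exclude), 4 (in A, exclude), 5 (in A, exclude), 6 (in A, exclude), 7 (in A, exclude), 8 (in A, exclude), 9 (not in A, include), 10 (in A, exclude), 11 (in A, exclude), 12 (in A, exclude), 13 (in A, exclude), 14 (in A, exclude), 15 (in A, exclude), 16 (in A, exclude), 17 (not in A, include), 18 (in A, exclude), 19 (in A, exclude), 20 (in A, exclude), 21 (in A, exclude)
A' = {9, 17}

{9, 17}


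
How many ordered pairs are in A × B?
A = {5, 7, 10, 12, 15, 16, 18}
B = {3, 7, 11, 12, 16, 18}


Set A = {5, 7, 10, 12, 15, 16, 18} has 7 elements.
Set B = {3, 7, 11, 12, 16, 18} has 6 elements.
|A × B| = |A| × |B| = 7 × 6 = 42

42


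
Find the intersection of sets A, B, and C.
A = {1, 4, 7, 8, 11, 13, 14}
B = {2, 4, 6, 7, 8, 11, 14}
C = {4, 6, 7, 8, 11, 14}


Set A = {1, 4, 7, 8, 11, 13, 14}
Set B = {2, 4, 6, 7, 8, 11, 14}
Set C = {4, 6, 7, 8, 11, 14}
First, A ∩ B = {4, 7, 8, 11, 14}
Then, (A ∩ B) ∩ C = {4, 7, 8, 11, 14}

{4, 7, 8, 11, 14}


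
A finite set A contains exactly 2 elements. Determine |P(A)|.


The set has 2 elements.
The power set contains all possible subsets.
|P(A)| = 2^|A| = 2^2 = 4

4


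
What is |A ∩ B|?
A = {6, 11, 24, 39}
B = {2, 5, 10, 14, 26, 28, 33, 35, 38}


Set A = {6, 11, 24, 39}
Set B = {2, 5, 10, 14, 26, 28, 33, 35, 38}
A ∩ B = {}
|A ∩ B| = 0

0


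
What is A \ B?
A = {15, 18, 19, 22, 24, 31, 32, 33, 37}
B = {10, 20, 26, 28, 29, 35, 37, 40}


Set A = {15, 18, 19, 22, 24, 31, 32, 33, 37}
Set B = {10, 20, 26, 28, 29, 35, 37, 40}
A \ B includes elements in A that are not in B.
Check each element of A:
15 (not in B, keep), 18 (not in B, keep), 19 (not in B, keep), 22 (not in B, keep), 24 (not in B, keep), 31 (not in B, keep), 32 (not in B, keep), 33 (not in B, keep), 37 (in B, remove)
A \ B = {15, 18, 19, 22, 24, 31, 32, 33}

{15, 18, 19, 22, 24, 31, 32, 33}


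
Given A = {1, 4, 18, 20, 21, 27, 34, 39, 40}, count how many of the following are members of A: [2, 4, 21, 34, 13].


Set A = {1, 4, 18, 20, 21, 27, 34, 39, 40}
Candidates: [2, 4, 21, 34, 13]
Check each candidate:
2 ∉ A, 4 ∈ A, 21 ∈ A, 34 ∈ A, 13 ∉ A
Count of candidates in A: 3

3


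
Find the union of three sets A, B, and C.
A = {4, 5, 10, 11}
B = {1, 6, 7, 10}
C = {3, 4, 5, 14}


Set A = {4, 5, 10, 11}
Set B = {1, 6, 7, 10}
Set C = {3, 4, 5, 14}
First, A ∪ B = {1, 4, 5, 6, 7, 10, 11}
Then, (A ∪ B) ∪ C = {1, 3, 4, 5, 6, 7, 10, 11, 14}

{1, 3, 4, 5, 6, 7, 10, 11, 14}


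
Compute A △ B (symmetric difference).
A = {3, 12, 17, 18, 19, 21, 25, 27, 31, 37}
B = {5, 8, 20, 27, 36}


Set A = {3, 12, 17, 18, 19, 21, 25, 27, 31, 37}
Set B = {5, 8, 20, 27, 36}
A △ B = (A \ B) ∪ (B \ A)
Elements in A but not B: {3, 12, 17, 18, 19, 21, 25, 31, 37}
Elements in B but not A: {5, 8, 20, 36}
A △ B = {3, 5, 8, 12, 17, 18, 19, 20, 21, 25, 31, 36, 37}

{3, 5, 8, 12, 17, 18, 19, 20, 21, 25, 31, 36, 37}


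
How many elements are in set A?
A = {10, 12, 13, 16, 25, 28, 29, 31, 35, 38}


Set A = {10, 12, 13, 16, 25, 28, 29, 31, 35, 38}
Listing elements: 10, 12, 13, 16, 25, 28, 29, 31, 35, 38
Counting: 10 elements
|A| = 10

10


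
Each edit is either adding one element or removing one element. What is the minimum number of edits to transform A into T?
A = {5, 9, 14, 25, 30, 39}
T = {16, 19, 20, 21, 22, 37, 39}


Set A = {5, 9, 14, 25, 30, 39}
Set T = {16, 19, 20, 21, 22, 37, 39}
Elements to remove from A (in A, not in T): {5, 9, 14, 25, 30} → 5 removals
Elements to add to A (in T, not in A): {16, 19, 20, 21, 22, 37} → 6 additions
Total edits = 5 + 6 = 11

11


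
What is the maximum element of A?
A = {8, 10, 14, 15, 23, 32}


Set A = {8, 10, 14, 15, 23, 32}
Elements in ascending order: 8, 10, 14, 15, 23, 32
The largest element is 32.

32


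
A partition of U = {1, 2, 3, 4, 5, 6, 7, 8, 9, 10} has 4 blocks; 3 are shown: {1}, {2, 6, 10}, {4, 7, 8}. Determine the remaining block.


U = {1, 2, 3, 4, 5, 6, 7, 8, 9, 10}
Shown blocks: {1}, {2, 6, 10}, {4, 7, 8}
A partition's blocks are pairwise disjoint and cover U, so the missing block = U \ (union of shown blocks).
Union of shown blocks: {1, 2, 4, 6, 7, 8, 10}
Missing block = U \ (union) = {3, 5, 9}

{3, 5, 9}


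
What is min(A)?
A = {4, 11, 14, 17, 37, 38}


Set A = {4, 11, 14, 17, 37, 38}
Elements in ascending order: 4, 11, 14, 17, 37, 38
The smallest element is 4.

4


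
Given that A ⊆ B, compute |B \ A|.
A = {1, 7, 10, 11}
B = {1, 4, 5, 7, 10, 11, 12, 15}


Set A = {1, 7, 10, 11}, |A| = 4
Set B = {1, 4, 5, 7, 10, 11, 12, 15}, |B| = 8
Since A ⊆ B: B \ A = {4, 5, 12, 15}
|B| - |A| = 8 - 4 = 4

4


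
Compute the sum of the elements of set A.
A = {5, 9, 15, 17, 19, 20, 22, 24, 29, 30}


Set A = {5, 9, 15, 17, 19, 20, 22, 24, 29, 30}
Sum = 5 + 9 + 15 + 17 + 19 + 20 + 22 + 24 + 29 + 30 = 190

190


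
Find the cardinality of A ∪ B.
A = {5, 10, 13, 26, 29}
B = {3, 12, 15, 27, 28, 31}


Set A = {5, 10, 13, 26, 29}, |A| = 5
Set B = {3, 12, 15, 27, 28, 31}, |B| = 6
A ∩ B = {}, |A ∩ B| = 0
|A ∪ B| = |A| + |B| - |A ∩ B| = 5 + 6 - 0 = 11

11


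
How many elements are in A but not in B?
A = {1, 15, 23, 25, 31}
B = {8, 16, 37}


Set A = {1, 15, 23, 25, 31}
Set B = {8, 16, 37}
A \ B = {1, 15, 23, 25, 31}
|A \ B| = 5

5


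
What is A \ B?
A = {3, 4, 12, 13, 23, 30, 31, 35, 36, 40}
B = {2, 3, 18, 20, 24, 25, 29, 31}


Set A = {3, 4, 12, 13, 23, 30, 31, 35, 36, 40}
Set B = {2, 3, 18, 20, 24, 25, 29, 31}
A \ B includes elements in A that are not in B.
Check each element of A:
3 (in B, remove), 4 (not in B, keep), 12 (not in B, keep), 13 (not in B, keep), 23 (not in B, keep), 30 (not in B, keep), 31 (in B, remove), 35 (not in B, keep), 36 (not in B, keep), 40 (not in B, keep)
A \ B = {4, 12, 13, 23, 30, 35, 36, 40}

{4, 12, 13, 23, 30, 35, 36, 40}


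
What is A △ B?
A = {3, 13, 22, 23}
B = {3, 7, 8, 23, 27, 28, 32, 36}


Set A = {3, 13, 22, 23}
Set B = {3, 7, 8, 23, 27, 28, 32, 36}
A △ B = (A \ B) ∪ (B \ A)
Elements in A but not B: {13, 22}
Elements in B but not A: {7, 8, 27, 28, 32, 36}
A △ B = {7, 8, 13, 22, 27, 28, 32, 36}

{7, 8, 13, 22, 27, 28, 32, 36}


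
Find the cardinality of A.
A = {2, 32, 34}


Set A = {2, 32, 34}
Listing elements: 2, 32, 34
Counting: 3 elements
|A| = 3

3


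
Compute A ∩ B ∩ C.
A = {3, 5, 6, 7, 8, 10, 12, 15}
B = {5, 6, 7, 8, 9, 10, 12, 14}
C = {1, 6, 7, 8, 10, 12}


Set A = {3, 5, 6, 7, 8, 10, 12, 15}
Set B = {5, 6, 7, 8, 9, 10, 12, 14}
Set C = {1, 6, 7, 8, 10, 12}
First, A ∩ B = {5, 6, 7, 8, 10, 12}
Then, (A ∩ B) ∩ C = {6, 7, 8, 10, 12}

{6, 7, 8, 10, 12}


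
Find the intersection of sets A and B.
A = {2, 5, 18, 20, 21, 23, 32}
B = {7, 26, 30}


Set A = {2, 5, 18, 20, 21, 23, 32}
Set B = {7, 26, 30}
A ∩ B includes only elements in both sets.
Check each element of A against B:
2 ✗, 5 ✗, 18 ✗, 20 ✗, 21 ✗, 23 ✗, 32 ✗
A ∩ B = {}

{}


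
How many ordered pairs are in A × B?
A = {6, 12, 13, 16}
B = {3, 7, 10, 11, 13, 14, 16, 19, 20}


Set A = {6, 12, 13, 16} has 4 elements.
Set B = {3, 7, 10, 11, 13, 14, 16, 19, 20} has 9 elements.
|A × B| = |A| × |B| = 4 × 9 = 36

36


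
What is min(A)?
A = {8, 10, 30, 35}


Set A = {8, 10, 30, 35}
Elements in ascending order: 8, 10, 30, 35
The smallest element is 8.

8


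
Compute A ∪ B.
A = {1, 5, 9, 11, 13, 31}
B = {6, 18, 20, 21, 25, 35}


Set A = {1, 5, 9, 11, 13, 31}
Set B = {6, 18, 20, 21, 25, 35}
A ∪ B includes all elements in either set.
Elements from A: {1, 5, 9, 11, 13, 31}
Elements from B not already included: {6, 18, 20, 21, 25, 35}
A ∪ B = {1, 5, 6, 9, 11, 13, 18, 20, 21, 25, 31, 35}

{1, 5, 6, 9, 11, 13, 18, 20, 21, 25, 31, 35}


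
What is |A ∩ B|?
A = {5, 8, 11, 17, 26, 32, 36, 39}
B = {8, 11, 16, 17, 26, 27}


Set A = {5, 8, 11, 17, 26, 32, 36, 39}
Set B = {8, 11, 16, 17, 26, 27}
A ∩ B = {8, 11, 17, 26}
|A ∩ B| = 4

4


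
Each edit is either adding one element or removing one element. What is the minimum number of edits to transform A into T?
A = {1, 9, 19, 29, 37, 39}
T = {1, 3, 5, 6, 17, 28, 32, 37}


Set A = {1, 9, 19, 29, 37, 39}
Set T = {1, 3, 5, 6, 17, 28, 32, 37}
Elements to remove from A (in A, not in T): {9, 19, 29, 39} → 4 removals
Elements to add to A (in T, not in A): {3, 5, 6, 17, 28, 32} → 6 additions
Total edits = 4 + 6 = 10

10


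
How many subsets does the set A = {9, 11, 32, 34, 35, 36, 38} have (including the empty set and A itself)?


Set A = {9, 11, 32, 34, 35, 36, 38}
|A| = 7
The power set P(A) contains all subsets of A.
|P(A)| = 2^|A| = 2^7 = 128

128


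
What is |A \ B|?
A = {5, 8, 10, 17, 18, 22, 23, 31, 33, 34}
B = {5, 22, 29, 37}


Set A = {5, 8, 10, 17, 18, 22, 23, 31, 33, 34}
Set B = {5, 22, 29, 37}
A \ B = {8, 10, 17, 18, 23, 31, 33, 34}
|A \ B| = 8

8


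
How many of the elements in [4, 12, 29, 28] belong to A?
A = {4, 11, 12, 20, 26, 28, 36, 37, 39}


Set A = {4, 11, 12, 20, 26, 28, 36, 37, 39}
Candidates: [4, 12, 29, 28]
Check each candidate:
4 ∈ A, 12 ∈ A, 29 ∉ A, 28 ∈ A
Count of candidates in A: 3

3


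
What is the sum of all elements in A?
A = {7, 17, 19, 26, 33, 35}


Set A = {7, 17, 19, 26, 33, 35}
Sum = 7 + 17 + 19 + 26 + 33 + 35 = 137

137


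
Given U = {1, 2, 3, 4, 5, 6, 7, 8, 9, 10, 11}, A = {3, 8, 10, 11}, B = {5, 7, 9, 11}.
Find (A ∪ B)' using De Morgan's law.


U = {1, 2, 3, 4, 5, 6, 7, 8, 9, 10, 11}
A = {3, 8, 10, 11}, B = {5, 7, 9, 11}
A ∪ B = {3, 5, 7, 8, 9, 10, 11}
(A ∪ B)' = U \ (A ∪ B) = {1, 2, 4, 6}
Verification via A' ∩ B': A' = {1, 2, 4, 5, 6, 7, 9}, B' = {1, 2, 3, 4, 6, 8, 10}
A' ∩ B' = {1, 2, 4, 6} ✓

{1, 2, 4, 6}


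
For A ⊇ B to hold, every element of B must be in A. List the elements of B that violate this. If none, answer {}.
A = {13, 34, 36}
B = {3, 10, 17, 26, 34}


Set A = {13, 34, 36}
Set B = {3, 10, 17, 26, 34}
Check each element of B against A:
3 ∉ A (include), 10 ∉ A (include), 17 ∉ A (include), 26 ∉ A (include), 34 ∈ A
Elements of B not in A: {3, 10, 17, 26}

{3, 10, 17, 26}


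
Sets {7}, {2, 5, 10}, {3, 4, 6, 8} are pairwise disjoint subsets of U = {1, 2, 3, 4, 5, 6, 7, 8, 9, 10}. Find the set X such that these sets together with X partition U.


U = {1, 2, 3, 4, 5, 6, 7, 8, 9, 10}
Shown blocks: {7}, {2, 5, 10}, {3, 4, 6, 8}
A partition's blocks are pairwise disjoint and cover U, so the missing block = U \ (union of shown blocks).
Union of shown blocks: {2, 3, 4, 5, 6, 7, 8, 10}
Missing block = U \ (union) = {1, 9}

{1, 9}


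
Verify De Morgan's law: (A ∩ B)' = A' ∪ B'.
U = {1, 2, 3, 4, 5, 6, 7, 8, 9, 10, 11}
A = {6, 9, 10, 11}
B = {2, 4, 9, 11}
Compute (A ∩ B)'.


U = {1, 2, 3, 4, 5, 6, 7, 8, 9, 10, 11}
A = {6, 9, 10, 11}, B = {2, 4, 9, 11}
A ∩ B = {9, 11}
(A ∩ B)' = U \ (A ∩ B) = {1, 2, 3, 4, 5, 6, 7, 8, 10}
Verification via A' ∪ B': A' = {1, 2, 3, 4, 5, 7, 8}, B' = {1, 3, 5, 6, 7, 8, 10}
A' ∪ B' = {1, 2, 3, 4, 5, 6, 7, 8, 10} ✓

{1, 2, 3, 4, 5, 6, 7, 8, 10}


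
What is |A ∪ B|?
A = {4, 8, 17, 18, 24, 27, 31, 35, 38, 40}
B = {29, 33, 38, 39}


Set A = {4, 8, 17, 18, 24, 27, 31, 35, 38, 40}, |A| = 10
Set B = {29, 33, 38, 39}, |B| = 4
A ∩ B = {38}, |A ∩ B| = 1
|A ∪ B| = |A| + |B| - |A ∩ B| = 10 + 4 - 1 = 13

13


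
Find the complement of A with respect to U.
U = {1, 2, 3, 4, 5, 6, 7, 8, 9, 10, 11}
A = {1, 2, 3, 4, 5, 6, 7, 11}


Universal set U = {1, 2, 3, 4, 5, 6, 7, 8, 9, 10, 11}
Set A = {1, 2, 3, 4, 5, 6, 7, 11}
A' = U \ A = elements in U but not in A
Checking each element of U:
1 (in A, exclude), 2 (in A, exclude), 3 (in A, exclude), 4 (in A, exclude), 5 (in A, exclude), 6 (in A, exclude), 7 (in A, exclude), 8 (not in A, include), 9 (not in A, include), 10 (not in A, include), 11 (in A, exclude)
A' = {8, 9, 10}

{8, 9, 10}


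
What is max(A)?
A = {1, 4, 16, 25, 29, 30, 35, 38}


Set A = {1, 4, 16, 25, 29, 30, 35, 38}
Elements in ascending order: 1, 4, 16, 25, 29, 30, 35, 38
The largest element is 38.

38


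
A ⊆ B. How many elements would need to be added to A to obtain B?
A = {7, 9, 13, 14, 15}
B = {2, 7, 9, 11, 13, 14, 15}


Set A = {7, 9, 13, 14, 15}, |A| = 5
Set B = {2, 7, 9, 11, 13, 14, 15}, |B| = 7
Since A ⊆ B: B \ A = {2, 11}
|B| - |A| = 7 - 5 = 2

2


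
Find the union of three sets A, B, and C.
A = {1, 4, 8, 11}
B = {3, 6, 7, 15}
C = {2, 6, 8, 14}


Set A = {1, 4, 8, 11}
Set B = {3, 6, 7, 15}
Set C = {2, 6, 8, 14}
First, A ∪ B = {1, 3, 4, 6, 7, 8, 11, 15}
Then, (A ∪ B) ∪ C = {1, 2, 3, 4, 6, 7, 8, 11, 14, 15}

{1, 2, 3, 4, 6, 7, 8, 11, 14, 15}


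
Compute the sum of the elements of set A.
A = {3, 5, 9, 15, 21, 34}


Set A = {3, 5, 9, 15, 21, 34}
Sum = 3 + 5 + 9 + 15 + 21 + 34 = 87

87


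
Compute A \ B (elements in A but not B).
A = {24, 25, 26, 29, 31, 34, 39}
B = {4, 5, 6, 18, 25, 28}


Set A = {24, 25, 26, 29, 31, 34, 39}
Set B = {4, 5, 6, 18, 25, 28}
A \ B includes elements in A that are not in B.
Check each element of A:
24 (not in B, keep), 25 (in B, remove), 26 (not in B, keep), 29 (not in B, keep), 31 (not in B, keep), 34 (not in B, keep), 39 (not in B, keep)
A \ B = {24, 26, 29, 31, 34, 39}

{24, 26, 29, 31, 34, 39}


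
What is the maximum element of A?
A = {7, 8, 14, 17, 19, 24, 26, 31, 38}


Set A = {7, 8, 14, 17, 19, 24, 26, 31, 38}
Elements in ascending order: 7, 8, 14, 17, 19, 24, 26, 31, 38
The largest element is 38.

38


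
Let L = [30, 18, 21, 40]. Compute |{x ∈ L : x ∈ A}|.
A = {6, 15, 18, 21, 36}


Set A = {6, 15, 18, 21, 36}
Candidates: [30, 18, 21, 40]
Check each candidate:
30 ∉ A, 18 ∈ A, 21 ∈ A, 40 ∉ A
Count of candidates in A: 2

2


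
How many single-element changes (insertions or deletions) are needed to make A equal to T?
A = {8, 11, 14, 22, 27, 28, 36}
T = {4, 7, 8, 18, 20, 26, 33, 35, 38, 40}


Set A = {8, 11, 14, 22, 27, 28, 36}
Set T = {4, 7, 8, 18, 20, 26, 33, 35, 38, 40}
Elements to remove from A (in A, not in T): {11, 14, 22, 27, 28, 36} → 6 removals
Elements to add to A (in T, not in A): {4, 7, 18, 20, 26, 33, 35, 38, 40} → 9 additions
Total edits = 6 + 9 = 15

15


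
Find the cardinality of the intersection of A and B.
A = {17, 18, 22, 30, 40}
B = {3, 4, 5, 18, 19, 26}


Set A = {17, 18, 22, 30, 40}
Set B = {3, 4, 5, 18, 19, 26}
A ∩ B = {18}
|A ∩ B| = 1

1


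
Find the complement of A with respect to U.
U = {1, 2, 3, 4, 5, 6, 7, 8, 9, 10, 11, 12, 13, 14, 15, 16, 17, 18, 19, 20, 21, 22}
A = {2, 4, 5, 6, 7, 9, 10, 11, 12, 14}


Universal set U = {1, 2, 3, 4, 5, 6, 7, 8, 9, 10, 11, 12, 13, 14, 15, 16, 17, 18, 19, 20, 21, 22}
Set A = {2, 4, 5, 6, 7, 9, 10, 11, 12, 14}
A' = U \ A = elements in U but not in A
Checking each element of U:
1 (not in A, include), 2 (in A, exclude), 3 (not in A, include), 4 (in A, exclude), 5 (in A, exclude), 6 (in A, exclude), 7 (in A, exclude), 8 (not in A, include), 9 (in A, exclude), 10 (in A, exclude), 11 (in A, exclude), 12 (in A, exclude), 13 (not in A, include), 14 (in A, exclude), 15 (not in A, include), 16 (not in A, include), 17 (not in A, include), 18 (not in A, include), 19 (not in A, include), 20 (not in A, include), 21 (not in A, include), 22 (not in A, include)
A' = {1, 3, 8, 13, 15, 16, 17, 18, 19, 20, 21, 22}

{1, 3, 8, 13, 15, 16, 17, 18, 19, 20, 21, 22}


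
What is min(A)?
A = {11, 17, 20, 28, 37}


Set A = {11, 17, 20, 28, 37}
Elements in ascending order: 11, 17, 20, 28, 37
The smallest element is 11.

11


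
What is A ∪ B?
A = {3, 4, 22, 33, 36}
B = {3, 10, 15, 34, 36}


Set A = {3, 4, 22, 33, 36}
Set B = {3, 10, 15, 34, 36}
A ∪ B includes all elements in either set.
Elements from A: {3, 4, 22, 33, 36}
Elements from B not already included: {10, 15, 34}
A ∪ B = {3, 4, 10, 15, 22, 33, 34, 36}

{3, 4, 10, 15, 22, 33, 34, 36}


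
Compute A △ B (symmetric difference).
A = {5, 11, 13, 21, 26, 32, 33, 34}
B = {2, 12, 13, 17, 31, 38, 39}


Set A = {5, 11, 13, 21, 26, 32, 33, 34}
Set B = {2, 12, 13, 17, 31, 38, 39}
A △ B = (A \ B) ∪ (B \ A)
Elements in A but not B: {5, 11, 21, 26, 32, 33, 34}
Elements in B but not A: {2, 12, 17, 31, 38, 39}
A △ B = {2, 5, 11, 12, 17, 21, 26, 31, 32, 33, 34, 38, 39}

{2, 5, 11, 12, 17, 21, 26, 31, 32, 33, 34, 38, 39}


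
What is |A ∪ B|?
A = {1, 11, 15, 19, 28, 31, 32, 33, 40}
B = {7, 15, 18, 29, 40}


Set A = {1, 11, 15, 19, 28, 31, 32, 33, 40}, |A| = 9
Set B = {7, 15, 18, 29, 40}, |B| = 5
A ∩ B = {15, 40}, |A ∩ B| = 2
|A ∪ B| = |A| + |B| - |A ∩ B| = 9 + 5 - 2 = 12

12


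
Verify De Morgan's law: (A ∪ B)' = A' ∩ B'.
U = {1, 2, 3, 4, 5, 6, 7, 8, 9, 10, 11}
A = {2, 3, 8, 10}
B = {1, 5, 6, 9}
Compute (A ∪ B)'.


U = {1, 2, 3, 4, 5, 6, 7, 8, 9, 10, 11}
A = {2, 3, 8, 10}, B = {1, 5, 6, 9}
A ∪ B = {1, 2, 3, 5, 6, 8, 9, 10}
(A ∪ B)' = U \ (A ∪ B) = {4, 7, 11}
Verification via A' ∩ B': A' = {1, 4, 5, 6, 7, 9, 11}, B' = {2, 3, 4, 7, 8, 10, 11}
A' ∩ B' = {4, 7, 11} ✓

{4, 7, 11}


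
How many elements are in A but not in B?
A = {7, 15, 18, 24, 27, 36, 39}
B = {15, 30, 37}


Set A = {7, 15, 18, 24, 27, 36, 39}
Set B = {15, 30, 37}
A \ B = {7, 18, 24, 27, 36, 39}
|A \ B| = 6

6


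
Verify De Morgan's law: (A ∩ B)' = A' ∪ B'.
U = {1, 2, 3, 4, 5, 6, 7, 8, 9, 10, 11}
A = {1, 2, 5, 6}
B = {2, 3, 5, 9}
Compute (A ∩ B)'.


U = {1, 2, 3, 4, 5, 6, 7, 8, 9, 10, 11}
A = {1, 2, 5, 6}, B = {2, 3, 5, 9}
A ∩ B = {2, 5}
(A ∩ B)' = U \ (A ∩ B) = {1, 3, 4, 6, 7, 8, 9, 10, 11}
Verification via A' ∪ B': A' = {3, 4, 7, 8, 9, 10, 11}, B' = {1, 4, 6, 7, 8, 10, 11}
A' ∪ B' = {1, 3, 4, 6, 7, 8, 9, 10, 11} ✓

{1, 3, 4, 6, 7, 8, 9, 10, 11}


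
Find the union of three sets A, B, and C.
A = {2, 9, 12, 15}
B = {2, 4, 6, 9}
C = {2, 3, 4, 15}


Set A = {2, 9, 12, 15}
Set B = {2, 4, 6, 9}
Set C = {2, 3, 4, 15}
First, A ∪ B = {2, 4, 6, 9, 12, 15}
Then, (A ∪ B) ∪ C = {2, 3, 4, 6, 9, 12, 15}

{2, 3, 4, 6, 9, 12, 15}


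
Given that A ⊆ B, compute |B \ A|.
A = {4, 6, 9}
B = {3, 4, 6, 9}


Set A = {4, 6, 9}, |A| = 3
Set B = {3, 4, 6, 9}, |B| = 4
Since A ⊆ B: B \ A = {3}
|B| - |A| = 4 - 3 = 1

1


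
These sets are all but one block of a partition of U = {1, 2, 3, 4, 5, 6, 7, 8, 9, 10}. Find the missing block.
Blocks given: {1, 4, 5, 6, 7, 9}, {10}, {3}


U = {1, 2, 3, 4, 5, 6, 7, 8, 9, 10}
Shown blocks: {1, 4, 5, 6, 7, 9}, {10}, {3}
A partition's blocks are pairwise disjoint and cover U, so the missing block = U \ (union of shown blocks).
Union of shown blocks: {1, 3, 4, 5, 6, 7, 9, 10}
Missing block = U \ (union) = {2, 8}

{2, 8}


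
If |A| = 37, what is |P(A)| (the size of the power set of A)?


The set has 37 elements.
The power set contains all possible subsets.
|P(A)| = 2^|A| = 2^37 = 137438953472

137438953472


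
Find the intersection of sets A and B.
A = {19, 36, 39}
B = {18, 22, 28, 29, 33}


Set A = {19, 36, 39}
Set B = {18, 22, 28, 29, 33}
A ∩ B includes only elements in both sets.
Check each element of A against B:
19 ✗, 36 ✗, 39 ✗
A ∩ B = {}

{}


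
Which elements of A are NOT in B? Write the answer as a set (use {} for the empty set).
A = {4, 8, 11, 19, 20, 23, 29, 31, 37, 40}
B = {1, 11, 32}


Set A = {4, 8, 11, 19, 20, 23, 29, 31, 37, 40}
Set B = {1, 11, 32}
Check each element of A against B:
4 ∉ B (include), 8 ∉ B (include), 11 ∈ B, 19 ∉ B (include), 20 ∉ B (include), 23 ∉ B (include), 29 ∉ B (include), 31 ∉ B (include), 37 ∉ B (include), 40 ∉ B (include)
Elements of A not in B: {4, 8, 19, 20, 23, 29, 31, 37, 40}

{4, 8, 19, 20, 23, 29, 31, 37, 40}


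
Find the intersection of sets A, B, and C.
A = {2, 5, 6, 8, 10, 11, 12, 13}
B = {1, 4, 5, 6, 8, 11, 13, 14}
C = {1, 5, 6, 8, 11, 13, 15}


Set A = {2, 5, 6, 8, 10, 11, 12, 13}
Set B = {1, 4, 5, 6, 8, 11, 13, 14}
Set C = {1, 5, 6, 8, 11, 13, 15}
First, A ∩ B = {5, 6, 8, 11, 13}
Then, (A ∩ B) ∩ C = {5, 6, 8, 11, 13}

{5, 6, 8, 11, 13}


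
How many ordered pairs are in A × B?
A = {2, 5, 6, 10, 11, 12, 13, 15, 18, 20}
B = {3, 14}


Set A = {2, 5, 6, 10, 11, 12, 13, 15, 18, 20} has 10 elements.
Set B = {3, 14} has 2 elements.
|A × B| = |A| × |B| = 10 × 2 = 20

20


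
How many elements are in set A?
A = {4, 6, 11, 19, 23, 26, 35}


Set A = {4, 6, 11, 19, 23, 26, 35}
Listing elements: 4, 6, 11, 19, 23, 26, 35
Counting: 7 elements
|A| = 7

7


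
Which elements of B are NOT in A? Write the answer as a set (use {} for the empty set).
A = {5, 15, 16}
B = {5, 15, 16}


Set A = {5, 15, 16}
Set B = {5, 15, 16}
Check each element of B against A:
5 ∈ A, 15 ∈ A, 16 ∈ A
Elements of B not in A: {}

{}


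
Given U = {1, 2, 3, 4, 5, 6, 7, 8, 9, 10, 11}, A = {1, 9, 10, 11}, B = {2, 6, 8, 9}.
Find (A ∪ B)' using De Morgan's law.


U = {1, 2, 3, 4, 5, 6, 7, 8, 9, 10, 11}
A = {1, 9, 10, 11}, B = {2, 6, 8, 9}
A ∪ B = {1, 2, 6, 8, 9, 10, 11}
(A ∪ B)' = U \ (A ∪ B) = {3, 4, 5, 7}
Verification via A' ∩ B': A' = {2, 3, 4, 5, 6, 7, 8}, B' = {1, 3, 4, 5, 7, 10, 11}
A' ∩ B' = {3, 4, 5, 7} ✓

{3, 4, 5, 7}


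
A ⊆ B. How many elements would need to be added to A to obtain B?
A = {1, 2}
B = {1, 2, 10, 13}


Set A = {1, 2}, |A| = 2
Set B = {1, 2, 10, 13}, |B| = 4
Since A ⊆ B: B \ A = {10, 13}
|B| - |A| = 4 - 2 = 2

2


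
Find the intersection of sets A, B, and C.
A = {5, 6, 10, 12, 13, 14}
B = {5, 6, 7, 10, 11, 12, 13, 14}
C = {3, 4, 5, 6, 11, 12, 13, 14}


Set A = {5, 6, 10, 12, 13, 14}
Set B = {5, 6, 7, 10, 11, 12, 13, 14}
Set C = {3, 4, 5, 6, 11, 12, 13, 14}
First, A ∩ B = {5, 6, 10, 12, 13, 14}
Then, (A ∩ B) ∩ C = {5, 6, 12, 13, 14}

{5, 6, 12, 13, 14}


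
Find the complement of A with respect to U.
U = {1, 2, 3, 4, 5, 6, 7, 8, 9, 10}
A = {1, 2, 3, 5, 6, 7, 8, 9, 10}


Universal set U = {1, 2, 3, 4, 5, 6, 7, 8, 9, 10}
Set A = {1, 2, 3, 5, 6, 7, 8, 9, 10}
A' = U \ A = elements in U but not in A
Checking each element of U:
1 (in A, exclude), 2 (in A, exclude), 3 (in A, exclude), 4 (not in A, include), 5 (in A, exclude), 6 (in A, exclude), 7 (in A, exclude), 8 (in A, exclude), 9 (in A, exclude), 10 (in A, exclude)
A' = {4}

{4}


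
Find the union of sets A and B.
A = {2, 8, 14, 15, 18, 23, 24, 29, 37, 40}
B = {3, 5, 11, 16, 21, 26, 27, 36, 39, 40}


Set A = {2, 8, 14, 15, 18, 23, 24, 29, 37, 40}
Set B = {3, 5, 11, 16, 21, 26, 27, 36, 39, 40}
A ∪ B includes all elements in either set.
Elements from A: {2, 8, 14, 15, 18, 23, 24, 29, 37, 40}
Elements from B not already included: {3, 5, 11, 16, 21, 26, 27, 36, 39}
A ∪ B = {2, 3, 5, 8, 11, 14, 15, 16, 18, 21, 23, 24, 26, 27, 29, 36, 37, 39, 40}

{2, 3, 5, 8, 11, 14, 15, 16, 18, 21, 23, 24, 26, 27, 29, 36, 37, 39, 40}


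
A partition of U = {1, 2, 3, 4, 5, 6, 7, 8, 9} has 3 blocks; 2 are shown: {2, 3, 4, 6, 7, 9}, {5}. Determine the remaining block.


U = {1, 2, 3, 4, 5, 6, 7, 8, 9}
Shown blocks: {2, 3, 4, 6, 7, 9}, {5}
A partition's blocks are pairwise disjoint and cover U, so the missing block = U \ (union of shown blocks).
Union of shown blocks: {2, 3, 4, 5, 6, 7, 9}
Missing block = U \ (union) = {1, 8}

{1, 8}


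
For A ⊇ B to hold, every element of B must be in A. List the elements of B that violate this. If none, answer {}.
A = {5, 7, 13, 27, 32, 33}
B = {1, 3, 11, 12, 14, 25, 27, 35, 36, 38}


Set A = {5, 7, 13, 27, 32, 33}
Set B = {1, 3, 11, 12, 14, 25, 27, 35, 36, 38}
Check each element of B against A:
1 ∉ A (include), 3 ∉ A (include), 11 ∉ A (include), 12 ∉ A (include), 14 ∉ A (include), 25 ∉ A (include), 27 ∈ A, 35 ∉ A (include), 36 ∉ A (include), 38 ∉ A (include)
Elements of B not in A: {1, 3, 11, 12, 14, 25, 35, 36, 38}

{1, 3, 11, 12, 14, 25, 35, 36, 38}


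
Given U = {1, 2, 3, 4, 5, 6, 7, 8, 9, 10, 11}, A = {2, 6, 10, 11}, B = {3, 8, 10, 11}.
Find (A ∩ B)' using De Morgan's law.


U = {1, 2, 3, 4, 5, 6, 7, 8, 9, 10, 11}
A = {2, 6, 10, 11}, B = {3, 8, 10, 11}
A ∩ B = {10, 11}
(A ∩ B)' = U \ (A ∩ B) = {1, 2, 3, 4, 5, 6, 7, 8, 9}
Verification via A' ∪ B': A' = {1, 3, 4, 5, 7, 8, 9}, B' = {1, 2, 4, 5, 6, 7, 9}
A' ∪ B' = {1, 2, 3, 4, 5, 6, 7, 8, 9} ✓

{1, 2, 3, 4, 5, 6, 7, 8, 9}


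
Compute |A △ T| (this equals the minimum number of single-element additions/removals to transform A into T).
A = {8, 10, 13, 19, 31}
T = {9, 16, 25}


Set A = {8, 10, 13, 19, 31}
Set T = {9, 16, 25}
Elements to remove from A (in A, not in T): {8, 10, 13, 19, 31} → 5 removals
Elements to add to A (in T, not in A): {9, 16, 25} → 3 additions
Total edits = 5 + 3 = 8

8
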